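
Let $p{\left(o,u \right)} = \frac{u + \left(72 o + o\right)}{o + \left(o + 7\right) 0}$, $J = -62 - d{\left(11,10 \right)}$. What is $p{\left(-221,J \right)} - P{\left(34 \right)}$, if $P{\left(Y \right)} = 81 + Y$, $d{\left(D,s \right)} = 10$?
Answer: $- \frac{9210}{221} \approx -41.674$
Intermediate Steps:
$J = -72$ ($J = -62 - 10 = -72$)
$p{\left(o,u \right)} = \frac{u + 73 o}{o}$ ($p{\left(o,u \right)} = \frac{u + 73 o}{o + \left(7 + o\right) 0} = \frac{u + 73 o}{o + 0} = \frac{u + 73 o}{o}$)
$p{\left(-221,J \right)} - P{\left(34 \right)} = \left(73 - \frac{72}{-221}\right) - \left(81 + 34\right) = \left(73 - - \frac{72}{221}\right) - 115 = \left(73 + \frac{72}{221}\right) - 115 = \frac{16205}{221} - 115 = - \frac{9210}{221}$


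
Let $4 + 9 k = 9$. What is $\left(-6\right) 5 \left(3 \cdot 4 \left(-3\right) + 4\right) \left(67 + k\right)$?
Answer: $\frac{194560}{3} \approx 64853.0$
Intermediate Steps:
$k = \frac{5}{9}$ ($k = - \frac{4}{9} + \frac{1}{9} \cdot 9 = - \frac{4}{9} + 1 = \frac{5}{9} \approx 0.55556$)
$\left(-6\right) 5 \left(3 \cdot 4 \left(-3\right) + 4\right) \left(67 + k\right) = \left(-6\right) 5 \left(3 \cdot 4 \left(-3\right) + 4\right) \left(67 + \frac{5}{9}\right) = - 30 \left(12 \left(-3\right) + 4\right) \frac{608}{9} = - 30 \left(-36 + 4\right) \frac{608}{9} = \left(-30\right) \left(-32\right) \frac{608}{9} = 960 \cdot \frac{608}{9} = \frac{194560}{3}$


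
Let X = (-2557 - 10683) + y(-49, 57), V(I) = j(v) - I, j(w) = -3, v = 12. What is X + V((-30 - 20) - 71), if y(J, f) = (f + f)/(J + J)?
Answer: -643035/49 ≈ -13123.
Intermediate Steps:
y(J, f) = f/J (y(J, f) = (2*f)/((2*J)) = (2*f)*(1/(2*J)) = f/J)
V(I) = -3 - I
X = -648817/49 (X = (-2557 - 10683) + 57/(-49) = -13240 + 57*(-1/49) = -13240 - 57/49 = -648817/49 ≈ -13241.)
X + V((-30 - 20) - 71) = -648817/49 + (-3 - ((-30 - 20) - 71)) = -648817/49 + (-3 - (-50 - 71)) = -648817/49 + (-3 - 1*(-121)) = -648817/49 + (-3 + 121) = -648817/49 + 118 = -643035/49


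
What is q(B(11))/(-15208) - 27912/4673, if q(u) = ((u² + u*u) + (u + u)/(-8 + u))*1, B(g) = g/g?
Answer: -742863987/124367222 ≈ -5.9732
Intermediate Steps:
B(g) = 1
q(u) = 2*u² + 2*u/(-8 + u) (q(u) = ((u² + u²) + (2*u)/(-8 + u))*1 = (2*u² + 2*u/(-8 + u))*1 = 2*u² + 2*u/(-8 + u))
q(B(11))/(-15208) - 27912/4673 = (2*1*(1 + 1² - 8*1)/(-8 + 1))/(-15208) - 27912/4673 = (2*1*(1 + 1 - 8)/(-7))*(-1/15208) - 27912*1/4673 = (2*1*(-⅐)*(-6))*(-1/15208) - 27912/4673 = (12/7)*(-1/15208) - 27912/4673 = -3/26614 - 27912/4673 = -742863987/124367222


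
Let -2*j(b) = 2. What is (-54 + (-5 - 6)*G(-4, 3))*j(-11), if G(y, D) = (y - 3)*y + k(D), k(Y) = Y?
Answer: 395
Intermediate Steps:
j(b) = -1 (j(b) = -1/2*2 = -1)
G(y, D) = D + y*(-3 + y) (G(y, D) = (y - 3)*y + D = (-3 + y)*y + D = y*(-3 + y) + D = D + y*(-3 + y))
(-54 + (-5 - 6)*G(-4, 3))*j(-11) = (-54 + (-5 - 6)*(3 + (-4)**2 - 3*(-4)))*(-1) = (-54 - 11*(3 + 16 + 12))*(-1) = (-54 - 11*31)*(-1) = (-54 - 341)*(-1) = -395*(-1) = 395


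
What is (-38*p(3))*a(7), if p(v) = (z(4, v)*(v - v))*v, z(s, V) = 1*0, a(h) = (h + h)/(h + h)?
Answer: 0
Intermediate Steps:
a(h) = 1 (a(h) = (2*h)/((2*h)) = (2*h)*(1/(2*h)) = 1)
z(s, V) = 0
p(v) = 0 (p(v) = (0*(v - v))*v = (0*0)*v = 0*v = 0)
(-38*p(3))*a(7) = -38*0*1 = 0*1 = 0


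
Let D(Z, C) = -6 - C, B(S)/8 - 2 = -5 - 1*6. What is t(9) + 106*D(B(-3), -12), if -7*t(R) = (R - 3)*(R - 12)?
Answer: 4470/7 ≈ 638.57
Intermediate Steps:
B(S) = -72 (B(S) = 16 + 8*(-5 - 1*6) = 16 + 8*(-5 - 6) = 16 + 8*(-11) = 16 - 88 = -72)
t(R) = -(-12 + R)*(-3 + R)/7 (t(R) = -(R - 3)*(R - 12)/7 = -(-3 + R)*(-12 + R)/7 = -(-12 + R)*(-3 + R)/7)
t(9) + 106*D(B(-3), -12) = (-36/7 - 1/7*9**2 + (15/7)*9) + 106*(-6 - 1*(-12)) = (-36/7 - 1/7*81 + 135/7) + 106*(-6 + 12) = (-36/7 - 81/7 + 135/7) + 106*6 = 18/7 + 636 = 4470/7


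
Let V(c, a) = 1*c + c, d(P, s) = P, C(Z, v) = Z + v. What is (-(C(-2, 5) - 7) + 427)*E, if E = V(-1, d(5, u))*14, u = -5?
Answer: -12068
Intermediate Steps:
V(c, a) = 2*c (V(c, a) = c + c = 2*c)
E = -28 (E = (2*(-1))*14 = -2*14 = -28)
(-(C(-2, 5) - 7) + 427)*E = (-((-2 + 5) - 7) + 427)*(-28) = (-(3 - 7) + 427)*(-28) = (-1*(-4) + 427)*(-28) = (4 + 427)*(-28) = 431*(-28) = -12068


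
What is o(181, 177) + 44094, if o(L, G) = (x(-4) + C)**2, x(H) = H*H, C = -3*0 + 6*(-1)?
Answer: 44194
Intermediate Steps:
C = -6 (C = 0 - 6 = -6)
x(H) = H**2
o(L, G) = 100 (o(L, G) = ((-4)**2 - 6)**2 = (16 - 6)**2 = 10**2 = 100)
o(181, 177) + 44094 = 100 + 44094 = 44194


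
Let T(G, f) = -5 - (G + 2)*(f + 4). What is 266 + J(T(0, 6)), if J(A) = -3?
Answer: 263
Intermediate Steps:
T(G, f) = -5 - (2 + G)*(4 + f)
266 + J(T(0, 6)) = 266 - 3 = 263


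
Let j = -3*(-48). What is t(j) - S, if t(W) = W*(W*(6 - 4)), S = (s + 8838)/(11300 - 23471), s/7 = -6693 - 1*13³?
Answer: 504702320/12171 ≈ 41468.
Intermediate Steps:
s = -62230 (s = 7*(-6693 - 1*13³) = 7*(-6693 - 1*2197) = 7*(-6693 - 2197) = 7*(-8890) = -62230)
j = 144
S = 53392/12171 (S = (-62230 + 8838)/(11300 - 23471) = -53392/(-12171) = -53392*(-1/12171) = 53392/12171 ≈ 4.3868)
t(W) = 2*W² (t(W) = W*(W*2) = W*(2*W) = 2*W²)
t(j) - S = 2*144² - 1*53392/12171 = 2*20736 - 53392/12171 = 41472 - 53392/12171 = 504702320/12171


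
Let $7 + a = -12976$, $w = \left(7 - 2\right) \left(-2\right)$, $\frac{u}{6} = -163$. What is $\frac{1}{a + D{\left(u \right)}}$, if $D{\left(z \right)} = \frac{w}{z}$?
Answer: $- \frac{489}{6348682} \approx -7.7024 \cdot 10^{-5}$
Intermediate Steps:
$u = -978$ ($u = 6 \left(-163\right) = -978$)
$w = -10$ ($w = 5 \left(-2\right) = -10$)
$a = -12983$ ($a = -7 - 12976 = -12983$)
$D{\left(z \right)} = - \frac{10}{z}$
$\frac{1}{a + D{\left(u \right)}} = \frac{1}{-12983 - \frac{10}{-978}} = \frac{1}{-12983 - - \frac{5}{489}} = \frac{1}{-12983 + \frac{5}{489}} = \frac{1}{- \frac{6348682}{489}} = - \frac{489}{6348682}$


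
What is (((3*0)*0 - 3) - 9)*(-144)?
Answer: 1728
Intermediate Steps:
(((3*0)*0 - 3) - 9)*(-144) = ((0*0 - 3) - 9)*(-144) = ((0 - 3) - 9)*(-144) = (-3 - 9)*(-144) = -12*(-144) = 1728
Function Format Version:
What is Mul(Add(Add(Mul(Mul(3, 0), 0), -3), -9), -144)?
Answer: 1728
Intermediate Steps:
Mul(Add(Add(Mul(Mul(3, 0), 0), -3), -9), -144) = Mul(Add(Add(Mul(0, 0), -3), -9), -144) = Mul(Add(Add(0, -3), -9), -144) = Mul(Add(-3, -9), -144) = Mul(-12, -144) = 1728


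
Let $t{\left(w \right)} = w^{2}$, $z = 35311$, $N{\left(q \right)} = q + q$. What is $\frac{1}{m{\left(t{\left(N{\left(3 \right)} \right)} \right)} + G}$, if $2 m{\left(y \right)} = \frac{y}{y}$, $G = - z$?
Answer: $- \frac{2}{70621} \approx -2.832 \cdot 10^{-5}$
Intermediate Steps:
$N{\left(q \right)} = 2 q$
$G = -35311$ ($G = \left(-1\right) 35311 = -35311$)
$m{\left(y \right)} = \frac{1}{2}$ ($m{\left(y \right)} = \frac{y \frac{1}{y}}{2} = \frac{1}{2} \cdot 1 = \frac{1}{2}$)
$\frac{1}{m{\left(t{\left(N{\left(3 \right)} \right)} \right)} + G} = \frac{1}{\frac{1}{2} - 35311} = \frac{1}{- \frac{70621}{2}} = - \frac{2}{70621}$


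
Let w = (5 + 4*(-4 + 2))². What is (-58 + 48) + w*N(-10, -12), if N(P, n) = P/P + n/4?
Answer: -28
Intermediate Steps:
w = 9 (w = (5 + 4*(-2))² = (5 - 8)² = (-3)² = 9)
N(P, n) = 1 + n/4 (N(P, n) = 1 + n*(¼) = 1 + n/4)
(-58 + 48) + w*N(-10, -12) = (-58 + 48) + 9*(1 + (¼)*(-12)) = -10 + 9*(1 - 3) = -10 + 9*(-2) = -10 - 18 = -28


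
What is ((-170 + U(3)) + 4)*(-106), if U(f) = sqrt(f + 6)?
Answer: 17278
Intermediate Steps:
U(f) = sqrt(6 + f)
((-170 + U(3)) + 4)*(-106) = ((-170 + sqrt(6 + 3)) + 4)*(-106) = ((-170 + sqrt(9)) + 4)*(-106) = ((-170 + 3) + 4)*(-106) = (-167 + 4)*(-106) = -163*(-106) = 17278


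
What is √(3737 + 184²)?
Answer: 3*√4177 ≈ 193.89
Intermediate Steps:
√(3737 + 184²) = √(3737 + 33856) = √37593 = 3*√4177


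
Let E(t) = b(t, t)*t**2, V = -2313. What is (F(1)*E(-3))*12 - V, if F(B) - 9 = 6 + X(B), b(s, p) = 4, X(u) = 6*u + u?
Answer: 11817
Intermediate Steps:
X(u) = 7*u
E(t) = 4*t**2
F(B) = 15 + 7*B (F(B) = 9 + (6 + 7*B) = 15 + 7*B)
(F(1)*E(-3))*12 - V = ((15 + 7*1)*(4*(-3)**2))*12 - 1*(-2313) = ((15 + 7)*(4*9))*12 + 2313 = (22*36)*12 + 2313 = 792*12 + 2313 = 9504 + 2313 = 11817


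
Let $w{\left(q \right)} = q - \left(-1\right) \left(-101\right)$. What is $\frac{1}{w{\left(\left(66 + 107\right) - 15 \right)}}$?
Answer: $\frac{1}{57} \approx 0.017544$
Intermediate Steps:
$w{\left(q \right)} = -101 + q$ ($w{\left(q \right)} = q - 101 = -101 + q$)
$\frac{1}{w{\left(\left(66 + 107\right) - 15 \right)}} = \frac{1}{-101 + \left(\left(66 + 107\right) - 15\right)} = \frac{1}{-101 + \left(173 - 15\right)} = \frac{1}{-101 + 158} = \frac{1}{57}$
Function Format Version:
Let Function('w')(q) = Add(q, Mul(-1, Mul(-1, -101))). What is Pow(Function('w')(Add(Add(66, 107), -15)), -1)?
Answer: Rational(1, 57) ≈ 0.017544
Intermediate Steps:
Function('w')(q) = Add(-101, q) (Function('w')(q) = Add(q, Mul(-1, 101)) = Add(q, -101) = Add(-101, q))
Pow(Function('w')(Add(Add(66, 107), -15)), -1) = Pow(Add(-101, Add(Add(66, 107), -15)), -1) = Pow(Add(-101, Add(173, -15)), -1) = Pow(Add(-101, 158), -1) = Pow(57, -1) = Rational(1, 57)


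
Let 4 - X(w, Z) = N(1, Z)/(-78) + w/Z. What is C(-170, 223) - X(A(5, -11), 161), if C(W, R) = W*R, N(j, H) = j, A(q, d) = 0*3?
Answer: -2957293/78 ≈ -37914.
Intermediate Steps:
A(q, d) = 0
X(w, Z) = 313/78 - w/Z (X(w, Z) = 4 - (1/(-78) + w/Z) = 4 - (1*(-1/78) + w/Z) = 4 - (-1/78 + w/Z) = 4 + (1/78 - w/Z) = 313/78 - w/Z)
C(W, R) = R*W
C(-170, 223) - X(A(5, -11), 161) = 223*(-170) - (313/78 - 1*0/161) = -37910 - (313/78 - 1*0*1/161) = -37910 - (313/78 + 0) = -37910 - 1*313/78 = -37910 - 313/78 = -2957293/78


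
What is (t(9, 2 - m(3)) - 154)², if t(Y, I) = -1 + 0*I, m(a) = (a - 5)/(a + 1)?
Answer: 24025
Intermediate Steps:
m(a) = (-5 + a)/(1 + a)
t(Y, I) = -1 (t(Y, I) = -1 + 0 = -1)
(t(9, 2 - m(3)) - 154)² = (-1 - 154)² = (-155)² = 24025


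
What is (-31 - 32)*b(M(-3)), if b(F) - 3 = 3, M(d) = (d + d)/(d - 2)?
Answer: -378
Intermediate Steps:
M(d) = 2*d/(-2 + d) (M(d) = (2*d)/(-2 + d) = 2*d/(-2 + d))
b(F) = 6 (b(F) = 3 + 3 = 6)
(-31 - 32)*b(M(-3)) = (-31 - 32)*6 = -63*6 = -378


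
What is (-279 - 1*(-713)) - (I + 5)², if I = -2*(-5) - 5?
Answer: 334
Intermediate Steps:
I = 5 (I = 10 - 5 = 5)
(-279 - 1*(-713)) - (I + 5)² = (-279 - 1*(-713)) - (5 + 5)² = (-279 + 713) - 1*10² = 434 - 1*100 = 434 - 100 = 334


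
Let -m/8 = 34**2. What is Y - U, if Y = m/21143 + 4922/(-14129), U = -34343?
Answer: 10259030667483/298729447 ≈ 34342.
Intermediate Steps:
m = -9248 (m = -8*34**2 = -8*1156 = -9248)
Y = -234730838/298729447 (Y = -9248/21143 + 4922/(-14129) = -9248*1/21143 + 4922*(-1/14129) = -9248/21143 - 4922/14129 = -234730838/298729447 ≈ -0.78576)
Y - U = -234730838/298729447 - 1*(-34343) = -234730838/298729447 + 34343 = 10259030667483/298729447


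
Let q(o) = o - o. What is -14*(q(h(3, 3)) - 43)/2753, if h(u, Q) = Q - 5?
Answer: 602/2753 ≈ 0.21867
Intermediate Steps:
h(u, Q) = -5 + Q
q(o) = 0
-14*(q(h(3, 3)) - 43)/2753 = -14*(0 - 43)/2753 = -14*(-43)*(1/2753) = 602*(1/2753) = 602/2753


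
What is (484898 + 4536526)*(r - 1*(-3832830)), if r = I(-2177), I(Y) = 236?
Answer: 19247449605984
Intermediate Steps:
r = 236
(484898 + 4536526)*(r - 1*(-3832830)) = (484898 + 4536526)*(236 - 1*(-3832830)) = 5021424*(236 + 3832830) = 5021424*3833066 = 19247449605984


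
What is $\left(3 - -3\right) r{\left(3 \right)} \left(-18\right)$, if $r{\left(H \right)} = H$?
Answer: $-324$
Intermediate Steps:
$\left(3 - -3\right) r{\left(3 \right)} \left(-18\right) = \left(3 - -3\right) 3 \left(-18\right) = \left(3 + 3\right) 3 \left(-18\right) = 6 \cdot 3 \left(-18\right) = 18 \left(-18\right) = -324$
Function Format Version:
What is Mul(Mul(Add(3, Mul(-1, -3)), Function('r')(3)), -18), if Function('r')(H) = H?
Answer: -324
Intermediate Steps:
Mul(Mul(Add(3, Mul(-1, -3)), Function('r')(3)), -18) = Mul(Mul(Add(3, Mul(-1, -3)), 3), -18) = Mul(Mul(Add(3, 3), 3), -18) = Mul(Mul(6, 3), -18) = Mul(18, -18) = -324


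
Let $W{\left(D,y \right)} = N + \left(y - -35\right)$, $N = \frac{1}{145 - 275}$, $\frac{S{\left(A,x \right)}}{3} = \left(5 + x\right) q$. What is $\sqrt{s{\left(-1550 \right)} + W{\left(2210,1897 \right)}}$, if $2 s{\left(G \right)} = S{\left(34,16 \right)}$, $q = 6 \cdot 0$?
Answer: $\frac{\sqrt{32650670}}{130} \approx 43.954$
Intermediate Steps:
$q = 0$
$S{\left(A,x \right)} = 0$ ($S{\left(A,x \right)} = 3 \left(5 + x\right) 0 = 3 \cdot 0 = 0$)
$N = - \frac{1}{130}$ ($N = \frac{1}{-130} = - \frac{1}{130} \approx -0.0076923$)
$W{\left(D,y \right)} = \frac{4549}{130} + y$ ($W{\left(D,y \right)} = - \frac{1}{130} + \left(y - -35\right) = - \frac{1}{130} + \left(y + 35\right) = - \frac{1}{130} + \left(35 + y\right) = \frac{4549}{130} + y$)
$s{\left(G \right)} = 0$ ($s{\left(G \right)} = \frac{1}{2} \cdot 0 = 0$)
$\sqrt{s{\left(-1550 \right)} + W{\left(2210,1897 \right)}} = \sqrt{0 + \left(\frac{4549}{130} + 1897\right)} = \sqrt{0 + \frac{251159}{130}} = \sqrt{\frac{251159}{130}} = \frac{\sqrt{32650670}}{130}$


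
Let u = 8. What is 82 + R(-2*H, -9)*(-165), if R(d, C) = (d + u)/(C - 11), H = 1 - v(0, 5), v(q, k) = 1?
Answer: 148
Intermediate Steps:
H = 0 (H = 1 - 1*1 = 1 - 1 = 0)
R(d, C) = (8 + d)/(-11 + C) (R(d, C) = (d + 8)/(C - 11) = (8 + d)/(-11 + C))
82 + R(-2*H, -9)*(-165) = 82 + ((8 - 2*0)/(-11 - 9))*(-165) = 82 + ((8 + 0)/(-20))*(-165) = 82 - 1/20*8*(-165) = 82 - 2/5*(-165) = 82 + 66 = 148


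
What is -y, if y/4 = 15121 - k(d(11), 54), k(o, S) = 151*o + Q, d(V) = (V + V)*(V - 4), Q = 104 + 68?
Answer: 33220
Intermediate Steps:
Q = 172
d(V) = 2*V*(-4 + V) (d(V) = (2*V)*(-4 + V) = 2*V*(-4 + V))
k(o, S) = 172 + 151*o (k(o, S) = 151*o + 172 = 172 + 151*o)
y = -33220 (y = 4*(15121 - (172 + 151*(2*11*(-4 + 11)))) = 4*(15121 - (172 + 151*(2*11*7))) = 4*(15121 - (172 + 151*154)) = 4*(15121 - (172 + 23254)) = 4*(15121 - 1*23426) = 4*(15121 - 23426) = 4*(-8305) = -33220)
-y = -1*(-33220) = 33220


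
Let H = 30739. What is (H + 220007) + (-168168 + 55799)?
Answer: 138377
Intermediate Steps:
(H + 220007) + (-168168 + 55799) = (30739 + 220007) + (-168168 + 55799) = 250746 - 112369 = 138377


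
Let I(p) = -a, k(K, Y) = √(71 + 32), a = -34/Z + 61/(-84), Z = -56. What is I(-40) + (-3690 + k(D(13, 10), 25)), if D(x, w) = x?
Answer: -154975/42 + √103 ≈ -3679.7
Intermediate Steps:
a = -5/42 (a = -34/(-56) + 61/(-84) = -34*(-1/56) + 61*(-1/84) = 17/28 - 61/84 = -5/42 ≈ -0.11905)
k(K, Y) = √103
I(p) = 5/42 (I(p) = -1*(-5/42) = 5/42)
I(-40) + (-3690 + k(D(13, 10), 25)) = 5/42 + (-3690 + √103) = -154975/42 + √103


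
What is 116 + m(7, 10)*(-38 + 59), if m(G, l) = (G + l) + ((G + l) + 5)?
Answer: 935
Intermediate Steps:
m(G, l) = 5 + 2*G + 2*l (m(G, l) = (G + l) + (5 + G + l) = 5 + 2*G + 2*l)
116 + m(7, 10)*(-38 + 59) = 116 + (5 + 2*7 + 2*10)*(-38 + 59) = 116 + (5 + 14 + 20)*21 = 116 + 39*21 = 116 + 819 = 935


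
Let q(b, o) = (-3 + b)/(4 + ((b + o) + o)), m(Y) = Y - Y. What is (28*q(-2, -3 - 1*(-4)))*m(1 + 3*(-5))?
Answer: 0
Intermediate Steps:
m(Y) = 0
q(b, o) = (-3 + b)/(4 + b + 2*o) (q(b, o) = (-3 + b)/(4 + (b + 2*o)) = (-3 + b)/(4 + b + 2*o))
(28*q(-2, -3 - 1*(-4)))*m(1 + 3*(-5)) = (28*((-3 - 2)/(4 - 2 + 2*(-3 - 1*(-4)))))*0 = (28*(-5/(4 - 2 + 2*(-3 + 4))))*0 = (28*(-5/(4 - 2 + 2*1)))*0 = (28*(-5/(4 - 2 + 2)))*0 = (28*(-5/4))*0 = -35*0 = 0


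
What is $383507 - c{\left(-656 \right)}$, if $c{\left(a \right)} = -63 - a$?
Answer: $382914$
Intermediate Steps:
$383507 - c{\left(-656 \right)} = 383507 - \left(-63 - -656\right) = 383507 - \left(-63 + 656\right) = 383507 - 593 = 382914$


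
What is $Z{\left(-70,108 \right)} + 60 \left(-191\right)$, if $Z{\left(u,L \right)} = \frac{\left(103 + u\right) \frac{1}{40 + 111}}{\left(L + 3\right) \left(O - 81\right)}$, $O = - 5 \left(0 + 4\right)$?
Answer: $- \frac{6466729031}{564287} \approx -11460.0$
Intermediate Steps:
$O = -20$ ($O = \left(-5\right) 4 = -20$)
$Z{\left(u,L \right)} = \frac{\frac{103}{151} + \frac{u}{151}}{-303 - 101 L}$ ($Z{\left(u,L \right)} = \frac{\left(103 + u\right) \frac{1}{40 + 111}}{\left(L + 3\right) \left(-20 - 81\right)} = \frac{\left(103 + u\right) \frac{1}{151}}{\left(3 + L\right) \left(-101\right)} = \frac{\left(103 + u\right) \frac{1}{151}}{-303 - 101 L} = \frac{\frac{103}{151} + \frac{u}{151}}{-303 - 101 L}$)
$Z{\left(-70,108 \right)} + 60 \left(-191\right) = \frac{-103 - -70}{15251 \left(3 + 108\right)} + 60 \left(-191\right) = \frac{-103 + 70}{15251 \cdot 111} - 11460 = \frac{1}{15251} \cdot \frac{1}{111} \left(-33\right) - 11460 = - \frac{11}{564287} - 11460 = - \frac{6466729031}{564287}$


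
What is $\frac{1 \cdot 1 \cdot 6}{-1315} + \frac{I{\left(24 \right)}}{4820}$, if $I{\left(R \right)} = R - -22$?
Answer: $\frac{3157}{633830} \approx 0.0049808$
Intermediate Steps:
$I{\left(R \right)} = 22 + R$ ($I{\left(R \right)} = R + 22 = 22 + R$)
$\frac{1 \cdot 1 \cdot 6}{-1315} + \frac{I{\left(24 \right)}}{4820} = \frac{1 \cdot 1 \cdot 6}{-1315} + \frac{22 + 24}{4820} = 1 \cdot 6 \left(- \frac{1}{1315}\right) + 46 \cdot \frac{1}{4820} = 6 \left(- \frac{1}{1315}\right) + \frac{23}{2410} = - \frac{6}{1315} + \frac{23}{2410} = \frac{3157}{633830}$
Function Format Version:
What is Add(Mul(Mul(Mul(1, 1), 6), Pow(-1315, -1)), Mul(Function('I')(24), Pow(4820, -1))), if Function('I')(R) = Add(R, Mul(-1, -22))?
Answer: Rational(3157, 633830) ≈ 0.0049808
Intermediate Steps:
Function('I')(R) = Add(22, R) (Function('I')(R) = Add(R, 22) = Add(22, R))
Add(Mul(Mul(Mul(1, 1), 6), Pow(-1315, -1)), Mul(Function('I')(24), Pow(4820, -1))) = Add(Mul(Mul(Mul(1, 1), 6), Pow(-1315, -1)), Mul(Add(22, 24), Pow(4820, -1))) = Add(Mul(Mul(1, 6), Rational(-1, 1315)), Mul(46, Rational(1, 4820))) = Add(Mul(6, Rational(-1, 1315)), Rational(23, 2410)) = Add(Rational(-6, 1315), Rational(23, 2410)) = Rational(3157, 633830)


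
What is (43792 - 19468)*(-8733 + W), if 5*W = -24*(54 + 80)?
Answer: -1140333444/5 ≈ -2.2807e+8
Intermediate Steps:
W = -3216/5 (W = (-24*(54 + 80))/5 = (-24*134)/5 = (1/5)*(-3216) = -3216/5 ≈ -643.20)
(43792 - 19468)*(-8733 + W) = (43792 - 19468)*(-8733 - 3216/5) = 24324*(-46881/5) = -1140333444/5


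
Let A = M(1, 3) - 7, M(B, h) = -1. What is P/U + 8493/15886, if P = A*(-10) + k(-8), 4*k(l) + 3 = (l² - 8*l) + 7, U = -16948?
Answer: 71072123/134617964 ≈ 0.52795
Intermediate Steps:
k(l) = 1 - 2*l + l²/4 (k(l) = -¾ + ((l² - 8*l) + 7)/4 = -¾ + (7 + l² - 8*l)/4 = -¾ + (7/4 - 2*l + l²/4) = 1 - 2*l + l²/4)
A = -8 (A = -1 - 7 = -8)
P = 113 (P = -8*(-10) + (1 - 2*(-8) + (¼)*(-8)²) = 80 + (1 + 16 + (¼)*64) = 80 + (1 + 16 + 16) = 80 + 33 = 113)
P/U + 8493/15886 = 113/(-16948) + 8493/15886 = 113*(-1/16948) + 8493*(1/15886) = -113/16948 + 8493/15886 = 71072123/134617964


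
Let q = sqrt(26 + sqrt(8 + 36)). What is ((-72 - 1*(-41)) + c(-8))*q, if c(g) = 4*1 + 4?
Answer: -23*sqrt(26 + 2*sqrt(11)) ≈ -131.39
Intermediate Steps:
c(g) = 8 (c(g) = 4 + 4 = 8)
q = sqrt(26 + 2*sqrt(11)) (q = sqrt(26 + sqrt(44)) = sqrt(26 + 2*sqrt(11)) ≈ 5.7126)
((-72 - 1*(-41)) + c(-8))*q = ((-72 - 1*(-41)) + 8)*sqrt(26 + 2*sqrt(11)) = ((-72 + 41) + 8)*sqrt(26 + 2*sqrt(11)) = (-31 + 8)*sqrt(26 + 2*sqrt(11)) = -23*sqrt(26 + 2*sqrt(11))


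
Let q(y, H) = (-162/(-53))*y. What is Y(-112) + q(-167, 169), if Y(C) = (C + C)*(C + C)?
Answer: 2632274/53 ≈ 49666.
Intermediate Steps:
Y(C) = 4*C² (Y(C) = (2*C)*(2*C) = 4*C²)
q(y, H) = 162*y/53 (q(y, H) = (-162*(-1/53))*y = 162*y/53)
Y(-112) + q(-167, 169) = 4*(-112)² + (162/53)*(-167) = 4*12544 - 27054/53 = 50176 - 27054/53 = 2632274/53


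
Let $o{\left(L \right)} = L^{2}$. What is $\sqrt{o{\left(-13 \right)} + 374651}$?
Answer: $2 \sqrt{93705} \approx 612.23$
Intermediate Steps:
$\sqrt{o{\left(-13 \right)} + 374651} = \sqrt{\left(-13\right)^{2} + 374651} = \sqrt{169 + 374651} = \sqrt{374820} = 2 \sqrt{93705}$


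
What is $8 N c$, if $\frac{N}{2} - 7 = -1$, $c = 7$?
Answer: $672$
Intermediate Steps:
$N = 12$ ($N = 14 + 2 \left(-1\right) = 14 - 2 = 12$)
$8 N c = 8 \cdot 12 \cdot 7 = 96 \cdot 7 = 672$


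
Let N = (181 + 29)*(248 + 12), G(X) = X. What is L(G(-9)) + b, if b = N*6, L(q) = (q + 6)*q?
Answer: 327627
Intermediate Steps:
L(q) = q*(6 + q) (L(q) = (6 + q)*q = q*(6 + q))
N = 54600 (N = 210*260 = 54600)
b = 327600 (b = 54600*6 = 327600)
L(G(-9)) + b = -9*(6 - 9) + 327600 = -9*(-3) + 327600 = 27 + 327600 = 327627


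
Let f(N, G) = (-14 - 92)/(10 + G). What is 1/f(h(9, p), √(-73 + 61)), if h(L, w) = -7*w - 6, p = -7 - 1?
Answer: -5/53 - I*√3/53 ≈ -0.09434 - 0.03268*I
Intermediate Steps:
p = -8
h(L, w) = -6 - 7*w
f(N, G) = -106/(10 + G)
1/f(h(9, p), √(-73 + 61)) = 1/(-106/(10 + √(-73 + 61))) = 1/(-106/(10 + √(-12))) = 1/(-106/(10 + 2*I*√3)) = -5/53 - I*√3/53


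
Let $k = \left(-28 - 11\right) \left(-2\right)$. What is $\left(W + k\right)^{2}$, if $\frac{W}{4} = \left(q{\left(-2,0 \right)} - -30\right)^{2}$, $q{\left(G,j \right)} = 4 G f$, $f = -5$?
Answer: $387223684$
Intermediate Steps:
$q{\left(G,j \right)} = - 20 G$ ($q{\left(G,j \right)} = 4 G \left(-5\right) = - 20 G$)
$W = 19600$ ($W = 4 \left(\left(-20\right) \left(-2\right) - -30\right)^{2} = 4 \left(40 + 30\right)^{2} = 4 \cdot 70^{2} = 4 \cdot 4900 = 19600$)
$k = 78$ ($k = \left(-28 - 11\right) \left(-2\right) = \left(-39\right) \left(-2\right) = 78$)
$\left(W + k\right)^{2} = \left(19600 + 78\right)^{2} = 19678^{2} = 387223684$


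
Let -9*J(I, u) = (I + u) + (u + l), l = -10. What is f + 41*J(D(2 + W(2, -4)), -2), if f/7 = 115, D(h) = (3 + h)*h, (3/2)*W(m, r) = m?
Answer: 62581/81 ≈ 772.60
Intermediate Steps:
W(m, r) = 2*m/3
D(h) = h*(3 + h)
f = 805 (f = 7*115 = 805)
J(I, u) = 10/9 - 2*u/9 - I/9 (J(I, u) = -((I + u) + (u - 10))/9 = -((I + u) + (-10 + u))/9 = -(-10 + I + 2*u)/9 = 10/9 - 2*u/9 - I/9)
f + 41*J(D(2 + W(2, -4)), -2) = 805 + 41*(10/9 - 2/9*(-2) - (2 + (2/3)*2)*(3 + (2 + (2/3)*2))/9) = 805 + 41*(10/9 + 4/9 - (2 + 4/3)*(3 + (2 + 4/3))/9) = 805 + 41*(10/9 + 4/9 - 10*(3 + 10/3)/27) = 805 + 41*(10/9 + 4/9 - 10*19/(27*3)) = 805 + 41*(10/9 + 4/9 - 1/9*190/9) = 805 + 41*(10/9 + 4/9 - 190/81) = 805 + 41*(-64/81) = 805 - 2624/81 = 62581/81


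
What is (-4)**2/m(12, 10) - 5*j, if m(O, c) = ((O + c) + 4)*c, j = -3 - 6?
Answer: 2929/65 ≈ 45.062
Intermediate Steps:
j = -9
m(O, c) = c*(4 + O + c) (m(O, c) = (4 + O + c)*c = c*(4 + O + c))
(-4)**2/m(12, 10) - 5*j = (-4)**2/(10*(4 + 12 + 10)) - 5*(-9) = 16/(10*26) + 45 = 16/260 + 45 = (1/260)*16 + 45 = 4/65 + 45 = 2929/65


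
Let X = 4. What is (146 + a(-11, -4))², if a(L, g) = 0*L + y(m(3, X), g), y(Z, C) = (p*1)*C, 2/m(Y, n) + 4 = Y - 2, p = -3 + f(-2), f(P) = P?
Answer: 27556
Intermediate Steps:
p = -5 (p = -3 - 2 = -5)
m(Y, n) = 2/(-6 + Y) (m(Y, n) = 2/(-4 + (Y - 2)) = 2/(-4 + (-2 + Y)) = 2/(-6 + Y))
y(Z, C) = -5*C (y(Z, C) = (-5*1)*C = -5*C)
a(L, g) = -5*g (a(L, g) = 0*L - 5*g = 0 - 5*g = -5*g)
(146 + a(-11, -4))² = (146 - 5*(-4))² = (146 + 20)² = 166² = 27556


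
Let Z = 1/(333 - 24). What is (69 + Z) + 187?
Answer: 79105/309 ≈ 256.00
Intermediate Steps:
Z = 1/309 ≈ 0.0032362
(69 + Z) + 187 = (69 + 1/309) + 187 = 21322/309 + 187 = 79105/309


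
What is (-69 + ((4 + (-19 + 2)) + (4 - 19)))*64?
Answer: -6208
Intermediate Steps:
(-69 + ((4 + (-19 + 2)) + (4 - 19)))*64 = (-69 + ((4 - 17) - 15))*64 = (-69 + (-13 - 15))*64 = (-69 - 28)*64 = -97*64 = -6208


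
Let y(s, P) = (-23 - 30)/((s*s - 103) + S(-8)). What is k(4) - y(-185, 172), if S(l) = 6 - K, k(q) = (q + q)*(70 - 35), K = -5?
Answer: 9557293/34133 ≈ 280.00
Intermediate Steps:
k(q) = 70*q (k(q) = (2*q)*35 = 70*q)
S(l) = 11 (S(l) = 6 - 1*(-5) = 6 + 5 = 11)
y(s, P) = -53/(-92 + s²) (y(s, P) = (-23 - 30)/((s*s - 103) + 11) = -53/((s² - 103) + 11) = -53/((-103 + s²) + 11) = -53/(-92 + s²))
k(4) - y(-185, 172) = 70*4 - (-53)/(-92 + (-185)²) = 280 - (-53)/(-92 + 34225) = 280 - (-53)/34133 = 280 - 1*(-53/34133) = 280 + 53/34133 = 9557293/34133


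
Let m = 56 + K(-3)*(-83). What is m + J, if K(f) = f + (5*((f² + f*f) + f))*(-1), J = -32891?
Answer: -26361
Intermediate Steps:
K(f) = -10*f² - 4*f (K(f) = f + (5*((f² + f²) + f))*(-1) = f + (5*(2*f² + f))*(-1) = f + (5*(f + 2*f²))*(-1) = f + (5*f + 10*f²)*(-1) = f + (-10*f² - 5*f) = -10*f² - 4*f)
m = 6530 (m = 56 - 2*(-3)*(2 + 5*(-3))*(-83) = 56 - 2*(-3)*(2 - 15)*(-83) = 56 - 2*(-3)*(-13)*(-83) = 56 - 78*(-83) = 56 + 6474 = 6530)
m + J = 6530 - 32891 = -26361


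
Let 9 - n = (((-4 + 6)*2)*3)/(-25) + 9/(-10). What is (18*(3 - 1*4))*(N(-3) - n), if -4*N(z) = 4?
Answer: 5121/25 ≈ 204.84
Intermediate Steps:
N(z) = -1 (N(z) = -¼*4 = -1)
n = 519/50 (n = 9 - ((((-4 + 6)*2)*3)/(-25) + 9/(-10)) = 9 - (((2*2)*3)*(-1/25) + 9*(-⅒)) = 9 - ((4*3)*(-1/25) - 9/10) = 9 - (12*(-1/25) - 9/10) = 9 - (-12/25 - 9/10) = 9 - 1*(-69/50) = 9 + 69/50 = 519/50 ≈ 10.380)
(18*(3 - 1*4))*(N(-3) - n) = (18*(3 - 1*4))*(-1 - 1*519/50) = (18*(3 - 4))*(-1 - 519/50) = (18*(-1))*(-569/50) = -18*(-569/50) = 5121/25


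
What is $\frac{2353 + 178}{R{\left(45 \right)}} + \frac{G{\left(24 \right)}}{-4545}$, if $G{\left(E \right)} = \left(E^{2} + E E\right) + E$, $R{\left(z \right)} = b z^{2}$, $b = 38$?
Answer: $- \frac{1755329}{7771950} \approx -0.22585$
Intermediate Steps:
$R{\left(z \right)} = 38 z^{2}$
$G{\left(E \right)} = E + 2 E^{2}$ ($G{\left(E \right)} = \left(E^{2} + E^{2}\right) + E = 2 E^{2} + E = E + 2 E^{2}$)
$\frac{2353 + 178}{R{\left(45 \right)}} + \frac{G{\left(24 \right)}}{-4545} = \frac{2353 + 178}{38 \cdot 45^{2}} + \frac{24 \left(1 + 2 \cdot 24\right)}{-4545} = \frac{2531}{38 \cdot 2025} + 24 \left(1 + 48\right) \left(- \frac{1}{4545}\right) = \frac{2531}{76950} + 24 \cdot 49 \left(- \frac{1}{4545}\right) = 2531 \cdot \frac{1}{76950} + 1176 \left(- \frac{1}{4545}\right) = \frac{2531}{76950} - \frac{392}{1515} = - \frac{1755329}{7771950}$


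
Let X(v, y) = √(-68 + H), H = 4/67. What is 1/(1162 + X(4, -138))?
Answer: 38927/45235450 - I*√76246/45235450 ≈ 0.00086054 - 6.1042e-6*I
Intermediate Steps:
H = 4/67 (H = 4*(1/67) = 4/67 ≈ 0.059702)
X(v, y) = 2*I*√76246/67 (X(v, y) = √(-68 + 4/67) = √(-4552/67) = 2*I*√76246/67)
1/(1162 + X(4, -138)) = 1/(1162 + 2*I*√76246/67)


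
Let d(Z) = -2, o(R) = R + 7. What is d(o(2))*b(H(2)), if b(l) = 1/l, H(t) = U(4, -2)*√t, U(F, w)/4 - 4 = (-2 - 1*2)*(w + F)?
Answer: √2/16 ≈ 0.088388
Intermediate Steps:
o(R) = 7 + R
U(F, w) = 16 - 16*F - 16*w (U(F, w) = 16 + 4*((-2 - 1*2)*(w + F)) = 16 + 4*((-2 - 2)*(F + w)) = 16 + 4*(-4*(F + w)) = 16 + 4*(-4*F - 4*w) = 16 + (-16*F - 16*w) = 16 - 16*F - 16*w)
H(t) = -16*√t (H(t) = (16 - 16*4 - 16*(-2))*√t = (16 - 64 + 32)*√t = -16*√t)
b(l) = 1/l
d(o(2))*b(H(2)) = -2*(-√2/32) = -(-1)*√2/16 = √2/16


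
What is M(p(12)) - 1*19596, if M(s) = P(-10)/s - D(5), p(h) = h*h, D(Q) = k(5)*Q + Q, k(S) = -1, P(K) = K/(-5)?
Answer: -1410911/72 ≈ -19596.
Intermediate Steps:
P(K) = -K/5 (P(K) = K*(-⅕) = -K/5)
D(Q) = 0 (D(Q) = -Q + Q = 0)
p(h) = h²
M(s) = 2/s (M(s) = (-⅕*(-10))/s - 1*0 = 2/s + 0 = 2/s)
M(p(12)) - 1*19596 = 2/(12²) - 1*19596 = 2/144 - 19596 = 2*(1/144) - 19596 = 1/72 - 19596 = -1410911/72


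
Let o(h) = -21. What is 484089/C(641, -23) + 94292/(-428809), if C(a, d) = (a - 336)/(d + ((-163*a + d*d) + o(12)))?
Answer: -21588083745423058/130786745 ≈ -1.6506e+8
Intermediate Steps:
C(a, d) = (-336 + a)/(-21 + d + d² - 163*a) (C(a, d) = (a - 336)/(d + ((-163*a + d*d) - 21)) = (-336 + a)/(d + ((-163*a + d²) - 21)) = (-336 + a)/(d + ((d² - 163*a) - 21)) = (-336 + a)/(d + (-21 + d² - 163*a)) = (-336 + a)/(-21 + d + d² - 163*a))
484089/C(641, -23) + 94292/(-428809) = 484089/(((336 - 1*641)/(21 - 1*(-23) - 1*(-23)² + 163*641))) + 94292/(-428809) = 484089/(((336 - 641)/(21 + 23 - 1*529 + 104483))) + 94292*(-1/428809) = 484089/((-305/(21 + 23 - 529 + 104483))) - 94292/428809 = 484089/((-305/103998)) - 94292/428809 = 484089/(((1/103998)*(-305))) - 94292/428809 = 484089/(-305/103998) - 94292/428809 = 484089*(-103998/305) - 94292/428809 = -50344287822/305 - 94292/428809 = -21588083745423058/130786745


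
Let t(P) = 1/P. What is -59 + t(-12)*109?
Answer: -817/12 ≈ -68.083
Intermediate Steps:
t(P) = 1/P
-59 + t(-12)*109 = -59 + 109/(-12) = -59 - 1/12*109 = -59 - 109/12 = -817/12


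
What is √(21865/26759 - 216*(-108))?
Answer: √16704461407103/26759 ≈ 152.74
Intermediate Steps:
√(21865/26759 - 216*(-108)) = √(21865*(1/26759) + 23328) = √(21865/26759 + 23328) = √(624255817/26759) = √16704461407103/26759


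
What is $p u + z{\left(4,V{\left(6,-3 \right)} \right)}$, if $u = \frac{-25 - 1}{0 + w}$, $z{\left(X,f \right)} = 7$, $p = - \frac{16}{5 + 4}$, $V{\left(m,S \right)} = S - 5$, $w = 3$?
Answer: $\frac{605}{27} \approx 22.407$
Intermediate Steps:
$V{\left(m,S \right)} = -5 + S$
$p = - \frac{16}{9} \approx -1.7778$
$u = - \frac{26}{3}$ ($u = \frac{-25 - 1}{0 + 3} = - \frac{26}{3} \approx -8.6667$)
$p u + z{\left(4,V{\left(6,-3 \right)} \right)} = \left(- \frac{16}{9}\right) \left(- \frac{26}{3}\right) + 7 = \frac{416}{27} + 7 = \frac{605}{27}$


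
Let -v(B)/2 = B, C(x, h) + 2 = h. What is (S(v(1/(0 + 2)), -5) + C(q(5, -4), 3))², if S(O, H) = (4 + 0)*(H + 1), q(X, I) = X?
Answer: 225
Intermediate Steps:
C(x, h) = -2 + h
v(B) = -2*B
S(O, H) = 4 + 4*H (S(O, H) = 4*(1 + H) = 4 + 4*H)
(S(v(1/(0 + 2)), -5) + C(q(5, -4), 3))² = ((4 + 4*(-5)) + (-2 + 3))² = ((4 - 20) + 1)² = (-16 + 1)² = (-15)² = 225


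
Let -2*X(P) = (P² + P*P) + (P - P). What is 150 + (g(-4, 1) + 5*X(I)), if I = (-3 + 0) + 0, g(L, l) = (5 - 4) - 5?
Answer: 101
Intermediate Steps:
g(L, l) = -4 (g(L, l) = 1 - 5 = -4)
I = -3 (I = -3 + 0 = -3)
X(P) = -P² (X(P) = -((P² + P*P) + (P - P))/2 = -((P² + P²) + 0)/2 = -(2*P² + 0)/2 = -P²)
150 + (g(-4, 1) + 5*X(I)) = 150 + (-4 + 5*(-1*(-3)²)) = 150 + (-4 + 5*(-1*9)) = 150 + (-4 + 5*(-9)) = 150 + (-4 - 45) = 150 - 49 = 101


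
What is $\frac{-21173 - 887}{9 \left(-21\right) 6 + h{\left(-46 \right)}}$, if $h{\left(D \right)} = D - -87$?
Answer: $\frac{22060}{1093} \approx 20.183$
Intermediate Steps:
$h{\left(D \right)} = 87 + D$ ($h{\left(D \right)} = D + 87 = 87 + D$)
$\frac{-21173 - 887}{9 \left(-21\right) 6 + h{\left(-46 \right)}} = \frac{-21173 - 887}{9 \left(-21\right) 6 + \left(87 - 46\right)} = - \frac{22060}{\left(-189\right) 6 + 41} = - \frac{22060}{-1134 + 41} = - \frac{22060}{-1093} = \left(-22060\right) \left(- \frac{1}{1093}\right) = \frac{22060}{1093}$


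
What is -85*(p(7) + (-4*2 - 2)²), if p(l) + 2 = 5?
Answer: -8755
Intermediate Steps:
p(l) = 3 (p(l) = -2 + 5 = 3)
-85*(p(7) + (-4*2 - 2)²) = -85*(3 + (-4*2 - 2)²) = -85*(3 + (-8 - 2)²) = -85*(3 + (-10)²) = -85*(3 + 100) = -85*103 = -8755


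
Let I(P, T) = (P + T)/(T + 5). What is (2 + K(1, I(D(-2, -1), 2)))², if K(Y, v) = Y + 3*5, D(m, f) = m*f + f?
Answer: 324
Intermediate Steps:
D(m, f) = f + f*m (D(m, f) = f*m + f = f + f*m)
I(P, T) = (P + T)/(5 + T)
K(Y, v) = 15 + Y (K(Y, v) = Y + 15 = 15 + Y)
(2 + K(1, I(D(-2, -1), 2)))² = (2 + (15 + 1))² = (2 + 16)² = 18² = 324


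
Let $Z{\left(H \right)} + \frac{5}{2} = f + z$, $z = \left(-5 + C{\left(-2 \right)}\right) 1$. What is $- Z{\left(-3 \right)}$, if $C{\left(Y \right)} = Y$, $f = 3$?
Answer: $\frac{13}{2} \approx 6.5$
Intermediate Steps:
$z = -7$ ($z = \left(-5 - 2\right) 1 = \left(-7\right) 1 = -7$)
$Z{\left(H \right)} = - \frac{13}{2}$ ($Z{\left(H \right)} = - \frac{5}{2} + \left(3 - 7\right) = - \frac{5}{2} - 4 = - \frac{13}{2}$)
$- Z{\left(-3 \right)} = \left(-1\right) \left(- \frac{13}{2}\right) = \frac{13}{2}$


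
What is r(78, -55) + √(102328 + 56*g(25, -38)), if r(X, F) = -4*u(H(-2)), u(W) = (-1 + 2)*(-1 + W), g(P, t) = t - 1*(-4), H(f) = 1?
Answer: 2*√25106 ≈ 316.90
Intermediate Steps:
g(P, t) = 4 + t (g(P, t) = t + 4 = 4 + t)
u(W) = -1 + W (u(W) = 1*(-1 + W) = -1 + W)
r(X, F) = 0 (r(X, F) = -4*(-1 + 1) = -4*0 = 0)
r(78, -55) + √(102328 + 56*g(25, -38)) = 0 + √(102328 + 56*(4 - 38)) = 0 + √(102328 + 56*(-34)) = 0 + √(102328 - 1904) = 0 + √100424 = 0 + 2*√25106 = 2*√25106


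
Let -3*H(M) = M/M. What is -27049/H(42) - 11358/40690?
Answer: 1650930036/20345 ≈ 81147.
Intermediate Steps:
H(M) = -⅓ (H(M) = -M/(3*M) = -⅓*1 = -⅓)
-27049/H(42) - 11358/40690 = -27049/(-⅓) - 11358/40690 = -27049*(-3) - 11358*1/40690 = 81147 - 5679/20345 = 1650930036/20345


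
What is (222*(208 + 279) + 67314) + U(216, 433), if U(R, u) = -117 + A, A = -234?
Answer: 175077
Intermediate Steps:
U(R, u) = -351 (U(R, u) = -117 - 234 = -351)
(222*(208 + 279) + 67314) + U(216, 433) = (222*(208 + 279) + 67314) - 351 = (222*487 + 67314) - 351 = (108114 + 67314) - 351 = 175428 - 351 = 175077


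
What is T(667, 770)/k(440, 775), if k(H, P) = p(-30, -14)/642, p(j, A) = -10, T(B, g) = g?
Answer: -49434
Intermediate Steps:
k(H, P) = -5/321 (k(H, P) = -10/642 = -10*1/642 = -5/321)
T(667, 770)/k(440, 775) = 770/(-5/321) = 770*(-321/5) = -49434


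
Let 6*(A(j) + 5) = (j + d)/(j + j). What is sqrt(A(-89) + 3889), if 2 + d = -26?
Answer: sqrt(123064127)/178 ≈ 62.323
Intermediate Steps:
d = -28 (d = -2 - 26 = -28)
A(j) = -5 + (-28 + j)/(12*j) (A(j) = -5 + ((j - 28)/(j + j))/6 = -5 + ((-28 + j)/((2*j)))/6 = -5 + ((-28 + j)*(1/(2*j)))/6 = -5 + ((-28 + j)/(2*j))/6 = -5 + (-28 + j)/(12*j))
sqrt(A(-89) + 3889) = sqrt((1/12)*(-28 - 59*(-89))/(-89) + 3889) = sqrt((1/12)*(-1/89)*(-28 + 5251) + 3889) = sqrt((1/12)*(-1/89)*5223 + 3889) = sqrt(-1741/356 + 3889) = sqrt(1382743/356) = sqrt(123064127)/178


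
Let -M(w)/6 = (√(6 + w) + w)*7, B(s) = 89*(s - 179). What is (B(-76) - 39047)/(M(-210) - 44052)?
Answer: 45318628/25867785 - 216097*I*√51/51735570 ≈ 1.7519 - 0.029829*I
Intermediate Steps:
B(s) = -15931 + 89*s (B(s) = 89*(-179 + s) = -15931 + 89*s)
M(w) = -42*w - 42*√(6 + w) (M(w) = -6*(√(6 + w) + w)*7 = -6*(w + √(6 + w))*7 = -6*(7*w + 7*√(6 + w)) = -42*w - 42*√(6 + w))
(B(-76) - 39047)/(M(-210) - 44052) = ((-15931 + 89*(-76)) - 39047)/((-42*(-210) - 42*√(6 - 210)) - 44052) = ((-15931 - 6764) - 39047)/((8820 - 84*I*√51) - 44052) = (-22695 - 39047)/((8820 - 84*I*√51) - 44052) = -61742/((8820 - 84*I*√51) - 44052) = -61742/(-35232 - 84*I*√51)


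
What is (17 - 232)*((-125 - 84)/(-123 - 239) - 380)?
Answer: 29530465/362 ≈ 81576.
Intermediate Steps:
(17 - 232)*((-125 - 84)/(-123 - 239) - 380) = -215*(-209/(-362) - 380) = -215*(-209*(-1/362) - 380) = -215*(209/362 - 380) = -215*(-137351/362) = 29530465/362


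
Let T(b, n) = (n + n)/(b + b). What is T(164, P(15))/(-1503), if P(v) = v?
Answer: -5/82164 ≈ -6.0854e-5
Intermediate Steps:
T(b, n) = n/b (T(b, n) = (2*n)/((2*b)) = (2*n)*(1/(2*b)) = n/b)
T(164, P(15))/(-1503) = (15/164)/(-1503) = (15*(1/164))*(-1/1503) = (15/164)*(-1/1503) = -5/82164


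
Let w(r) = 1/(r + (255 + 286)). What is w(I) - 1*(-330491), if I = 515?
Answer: 348998497/1056 ≈ 3.3049e+5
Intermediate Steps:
w(r) = 1/(541 + r) (w(r) = 1/(r + 541) = 1/(541 + r))
w(I) - 1*(-330491) = 1/(541 + 515) - 1*(-330491) = 1/1056 + 330491 = 348998497/1056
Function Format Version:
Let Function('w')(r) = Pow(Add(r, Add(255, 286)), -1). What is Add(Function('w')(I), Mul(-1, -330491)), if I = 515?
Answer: Rational(348998497, 1056) ≈ 3.3049e+5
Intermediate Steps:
Function('w')(r) = Pow(Add(541, r), -1) (Function('w')(r) = Pow(Add(r, 541), -1) = Pow(Add(541, r), -1))
Add(Function('w')(I), Mul(-1, -330491)) = Add(Pow(Add(541, 515), -1), Mul(-1, -330491)) = Add(Pow(1056, -1), 330491) = Add(Rational(1, 1056), 330491) = Rational(348998497, 1056)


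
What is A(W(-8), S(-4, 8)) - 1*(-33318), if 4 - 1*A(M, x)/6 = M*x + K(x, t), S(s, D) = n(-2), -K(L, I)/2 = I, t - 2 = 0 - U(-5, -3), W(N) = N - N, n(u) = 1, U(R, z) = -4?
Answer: 33414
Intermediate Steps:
W(N) = 0
t = 6 (t = 2 + (0 - 1*(-4)) = 2 + (0 + 4) = 2 + 4 = 6)
K(L, I) = -2*I
S(s, D) = 1
A(M, x) = 96 - 6*M*x (A(M, x) = 24 - 6*(M*x - 2*6) = 24 - 6*(M*x - 12) = 24 - 6*(-12 + M*x) = 24 + (72 - 6*M*x) = 96 - 6*M*x)
A(W(-8), S(-4, 8)) - 1*(-33318) = (96 - 6*0*1) - 1*(-33318) = (96 + 0) + 33318 = 96 + 33318 = 33414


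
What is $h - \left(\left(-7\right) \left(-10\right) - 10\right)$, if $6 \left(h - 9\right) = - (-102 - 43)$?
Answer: $- \frac{161}{6} \approx -26.833$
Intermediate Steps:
$h = \frac{199}{6}$ ($h = 9 + \frac{\left(-1\right) \left(-102 - 43\right)}{6} = 9 + \frac{\left(-1\right) \left(-145\right)}{6} = 9 + \frac{1}{6} \cdot 145 = 9 + \frac{145}{6} = \frac{199}{6} \approx 33.167$)
$h - \left(\left(-7\right) \left(-10\right) - 10\right) = \frac{199}{6} - \left(\left(-7\right) \left(-10\right) - 10\right) = \frac{199}{6} - \left(70 - 10\right) = \frac{199}{6} - 60 = - \frac{161}{6}$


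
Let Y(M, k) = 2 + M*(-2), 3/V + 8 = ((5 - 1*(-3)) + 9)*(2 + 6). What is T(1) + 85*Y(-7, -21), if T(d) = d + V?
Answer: 174211/128 ≈ 1361.0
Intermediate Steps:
V = 3/128 (V = 3/(-8 + ((5 - 1*(-3)) + 9)*(2 + 6)) = 3/(-8 + ((5 + 3) + 9)*8) = 3/(-8 + (8 + 9)*8) = 3/(-8 + 17*8) = 3/(-8 + 136) = 3/128 ≈ 0.023438)
Y(M, k) = 2 - 2*M
T(d) = 3/128 + d (T(d) = d + 3/128 = 3/128 + d)
T(1) + 85*Y(-7, -21) = (3/128 + 1) + 85*(2 - 2*(-7)) = 131/128 + 85*(2 + 14) = 131/128 + 85*16 = 131/128 + 1360 = 174211/128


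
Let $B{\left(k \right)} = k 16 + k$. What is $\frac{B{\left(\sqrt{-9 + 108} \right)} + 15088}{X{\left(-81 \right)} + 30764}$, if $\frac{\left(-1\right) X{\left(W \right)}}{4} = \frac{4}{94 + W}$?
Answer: $\frac{49036}{99979} + \frac{663 \sqrt{11}}{399916} \approx 0.49596$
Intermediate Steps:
$B{\left(k \right)} = 17 k$ ($B{\left(k \right)} = 16 k + k = 17 k$)
$X{\left(W \right)} = - \frac{16}{94 + W}$ ($X{\left(W \right)} = - 4 \frac{4}{94 + W} = - \frac{16}{94 + W}$)
$\frac{B{\left(\sqrt{-9 + 108} \right)} + 15088}{X{\left(-81 \right)} + 30764} = \frac{17 \sqrt{-9 + 108} + 15088}{- \frac{16}{94 - 81} + 30764} = \frac{17 \sqrt{99} + 15088}{- \frac{16}{13} + 30764} = \frac{17 \cdot 3 \sqrt{11} + 15088}{\left(-16\right) \frac{1}{13} + 30764} = \frac{51 \sqrt{11} + 15088}{- \frac{16}{13} + 30764} = \frac{15088 + 51 \sqrt{11}}{\frac{399916}{13}} = \left(15088 + 51 \sqrt{11}\right) \frac{13}{399916} = \frac{49036}{99979} + \frac{663 \sqrt{11}}{399916}$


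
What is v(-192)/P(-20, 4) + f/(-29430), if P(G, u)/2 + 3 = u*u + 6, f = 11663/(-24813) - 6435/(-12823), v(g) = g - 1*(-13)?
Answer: -838073898332629/177915088447830 ≈ -4.7105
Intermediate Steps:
v(g) = 13 + g (v(g) = g + 13 = 13 + g)
f = 10117006/318177099 (f = 11663*(-1/24813) - 6435*(-1/12823) = -11663/24813 + 6435/12823 = 10117006/318177099 ≈ 0.031797)
P(G, u) = 6 + 2*u² (P(G, u) = -6 + 2*(u*u + 6) = -6 + 2*(u² + 6) = -6 + 2*(6 + u²) = -6 + (12 + 2*u²) = 6 + 2*u²)
v(-192)/P(-20, 4) + f/(-29430) = (13 - 192)/(6 + 2*4²) + (10117006/318177099)/(-29430) = -179/(6 + 2*16) + (10117006/318177099)*(-1/29430) = -179/(6 + 32) - 5058503/4681976011785 = -179/38 - 5058503/4681976011785 = -838073898332629/177915088447830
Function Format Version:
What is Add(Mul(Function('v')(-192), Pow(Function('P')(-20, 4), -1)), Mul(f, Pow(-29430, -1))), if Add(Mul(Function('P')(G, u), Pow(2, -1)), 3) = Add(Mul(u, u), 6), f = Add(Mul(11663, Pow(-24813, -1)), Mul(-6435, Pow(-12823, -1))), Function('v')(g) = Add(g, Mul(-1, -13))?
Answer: Rational(-838073898332629, 177915088447830) ≈ -4.7105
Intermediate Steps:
Function('v')(g) = Add(13, g) (Function('v')(g) = Add(g, 13) = Add(13, g))
f = Rational(10117006, 318177099) (f = Add(Mul(11663, Rational(-1, 24813)), Mul(-6435, Rational(-1, 12823))) = Add(Rational(-11663, 24813), Rational(6435, 12823)) = Rational(10117006, 318177099) ≈ 0.031797)
Function('P')(G, u) = Add(6, Mul(2, Pow(u, 2))) (Function('P')(G, u) = Add(-6, Mul(2, Add(Mul(u, u), 6))) = Add(-6, Mul(2, Add(Pow(u, 2), 6))) = Add(-6, Mul(2, Add(6, Pow(u, 2)))) = Add(-6, Add(12, Mul(2, Pow(u, 2)))) = Add(6, Mul(2, Pow(u, 2))))
Add(Mul(Function('v')(-192), Pow(Function('P')(-20, 4), -1)), Mul(f, Pow(-29430, -1))) = Add(Mul(Add(13, -192), Pow(Add(6, Mul(2, Pow(4, 2))), -1)), Mul(Rational(10117006, 318177099), Pow(-29430, -1))) = Add(Mul(-179, Pow(Add(6, Mul(2, 16)), -1)), Mul(Rational(10117006, 318177099), Rational(-1, 29430))) = Add(Mul(-179, Pow(Add(6, 32), -1)), Rational(-5058503, 4681976011785)) = Add(Mul(-179, Pow(38, -1)), Rational(-5058503, 4681976011785)) = Add(Mul(-179, Rational(1, 38)), Rational(-5058503, 4681976011785)) = Add(Rational(-179, 38), Rational(-5058503, 4681976011785)) = Rational(-838073898332629, 177915088447830)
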